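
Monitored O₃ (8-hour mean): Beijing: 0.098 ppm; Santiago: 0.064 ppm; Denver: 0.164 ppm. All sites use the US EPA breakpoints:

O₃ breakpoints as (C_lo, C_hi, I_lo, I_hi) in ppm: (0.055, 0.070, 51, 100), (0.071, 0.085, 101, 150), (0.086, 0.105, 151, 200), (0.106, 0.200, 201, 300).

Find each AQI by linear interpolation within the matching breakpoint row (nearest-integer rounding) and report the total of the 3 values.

Beijing: 0.098 ∈ [0.086, 0.105] ↔ index [151, 200].
151 + (0.098−0.086)·(200−151)/(0.105−0.086) = 151 + 0.012·49/0.019 ≈ 181.95, so AQI = 182.
Santiago: 0.064 ∈ [0.055, 0.070] ↔ index [51, 100].
51 + (0.064−0.055)·(100−51)/(0.070−0.055) = 51 + 0.009·49/0.015 ≈ 80.40, so AQI = 80.
Denver 0.164: bracket 0.106–0.200 → index 201–300; slope 99/0.094, offset 0.058.
AQI = 201 + 99/0.094·0.058 ≈ 262.09 ⇒ 262.
AQIs: Beijing=182, Santiago=80, Denver=262. Sum = 182 + 80 + 262 = 524.

524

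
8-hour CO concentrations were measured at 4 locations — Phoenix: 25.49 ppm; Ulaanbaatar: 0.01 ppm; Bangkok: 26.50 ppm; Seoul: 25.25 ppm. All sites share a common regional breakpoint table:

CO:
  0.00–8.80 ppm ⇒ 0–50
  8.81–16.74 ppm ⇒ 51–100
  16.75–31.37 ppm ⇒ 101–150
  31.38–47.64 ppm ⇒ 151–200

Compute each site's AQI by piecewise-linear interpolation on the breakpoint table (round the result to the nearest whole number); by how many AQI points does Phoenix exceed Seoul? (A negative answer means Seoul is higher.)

1

Phoenix: row 16.75–31.37 (AQI 101–150). (150−101)·(25.49−16.75)/(31.37−16.75) + 101 = 49·8.74/14.62 + 101 ≈ 130.29 → 130.
Ulaanbaatar: 0.01 ∈ [0.00, 8.80] ↔ index [0, 50].
0 + (0.01−0.00)·(50−0)/(8.80−0.00) = 0 + 0.01·50/8.80 ≈ 0.06, so AQI = 0.
Bangkok: row 16.75–31.37 (AQI 101–150). (150−101)·(26.50−16.75)/(31.37−16.75) + 101 = 49·9.75/14.62 + 101 ≈ 133.68 → 134.
Seoul: row 16.75–31.37 (AQI 101–150). (150−101)·(25.25−16.75)/(31.37−16.75) + 101 = 49·8.50/14.62 + 101 ≈ 129.49 → 129.
AQIs: Phoenix=130, Ulaanbaatar=0, Bangkok=134, Seoul=129. Phoenix (130) − Seoul (129) = 1.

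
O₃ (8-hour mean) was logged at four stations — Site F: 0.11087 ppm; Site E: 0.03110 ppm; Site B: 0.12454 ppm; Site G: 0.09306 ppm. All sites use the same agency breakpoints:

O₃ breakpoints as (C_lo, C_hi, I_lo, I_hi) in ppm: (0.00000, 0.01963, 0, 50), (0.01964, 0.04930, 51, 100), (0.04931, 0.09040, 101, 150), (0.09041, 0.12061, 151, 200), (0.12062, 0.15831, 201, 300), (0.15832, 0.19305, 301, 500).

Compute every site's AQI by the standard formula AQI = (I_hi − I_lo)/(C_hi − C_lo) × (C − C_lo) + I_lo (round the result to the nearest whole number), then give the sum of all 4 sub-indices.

Site F: row 0.09041–0.12061 (AQI 151–200). (200−151)·(0.11087−0.09041)/(0.12061−0.09041) + 151 = 49·0.02046/0.03020 + 151 ≈ 184.20 → 184.
Site E: 0.03110 lies in 0.01964–0.04930, so I_lo=51, I_hi=100, C_lo=0.01964, C_hi=0.04930.
(100−51)/(0.04930−0.01964) × (0.03110−0.01964) + 51 = 49/0.02966 × 0.01146 + 51 ≈ 69.93 → 70.
Site B: row 0.12062–0.15831 (AQI 201–300). (300−201)·(0.12454−0.12062)/(0.15831−0.12062) + 201 = 99·0.00392/0.03769 + 201 ≈ 211.30 → 211.
Site G: 0.09306 lies in 0.09041–0.12061, so I_lo=151, I_hi=200, C_lo=0.09041, C_hi=0.12061.
(200−151)/(0.12061−0.09041) × (0.09306−0.09041) + 151 = 49/0.03020 × 0.00265 + 151 ≈ 155.30 → 155.
AQIs: Site F=184, Site E=70, Site B=211, Site G=155. Sum = 184 + 70 + 211 + 155 = 620.

620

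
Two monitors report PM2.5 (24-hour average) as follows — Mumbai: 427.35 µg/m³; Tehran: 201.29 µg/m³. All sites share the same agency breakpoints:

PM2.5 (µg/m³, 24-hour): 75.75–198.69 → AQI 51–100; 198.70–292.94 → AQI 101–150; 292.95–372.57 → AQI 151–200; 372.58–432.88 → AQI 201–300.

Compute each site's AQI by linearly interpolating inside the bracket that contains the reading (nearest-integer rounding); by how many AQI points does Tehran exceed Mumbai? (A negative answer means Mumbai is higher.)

Mumbai: 427.35 ∈ [372.58, 432.88] ↔ index [201, 300].
201 + (427.35−372.58)·(300−201)/(432.88−372.58) = 201 + 54.77·99/60.30 ≈ 290.92, so AQI = 291.
Tehran 201.29: bracket 198.70–292.94 → index 101–150; slope 49/94.24, offset 2.59.
AQI = 101 + 49/94.24·2.59 ≈ 102.35 ⇒ 102.
AQIs: Mumbai=291, Tehran=102. Tehran (102) − Mumbai (291) = -189.

-189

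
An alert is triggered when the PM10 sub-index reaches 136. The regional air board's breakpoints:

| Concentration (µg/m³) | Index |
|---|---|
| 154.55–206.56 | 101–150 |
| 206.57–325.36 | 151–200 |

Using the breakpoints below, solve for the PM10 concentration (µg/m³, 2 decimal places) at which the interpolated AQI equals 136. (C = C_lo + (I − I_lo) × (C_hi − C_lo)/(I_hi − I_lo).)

AQI 136 lies in the 101–150 band, which corresponds to 154.55–206.56 µg/m³.
C = 154.55 + (136−101)×(206.56−154.55)/(150−101) = 154.55 + 35×52.01/49 ≈ 191.7000 µg/m³ → 191.70 µg/m³ to 2 dp.

191.70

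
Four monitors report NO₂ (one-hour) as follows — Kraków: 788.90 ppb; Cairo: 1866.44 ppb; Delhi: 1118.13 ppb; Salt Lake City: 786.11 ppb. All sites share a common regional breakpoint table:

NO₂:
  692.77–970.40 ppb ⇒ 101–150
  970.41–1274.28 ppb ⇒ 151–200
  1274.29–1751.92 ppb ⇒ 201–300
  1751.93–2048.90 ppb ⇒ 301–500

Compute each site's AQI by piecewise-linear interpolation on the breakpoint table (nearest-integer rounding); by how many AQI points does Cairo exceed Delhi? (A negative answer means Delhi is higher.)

Kraków: row 692.77–970.40 (AQI 101–150). (150−101)·(788.90−692.77)/(970.40−692.77) + 101 = 49·96.13/277.63 + 101 ≈ 117.97 → 118.
Cairo 1866.44: bracket 1751.93–2048.90 → index 301–500; slope 199/296.97, offset 114.51.
AQI = 301 + 199/296.97·114.51 ≈ 377.73 ⇒ 378.
Delhi: 1118.13 ∈ [970.41, 1274.28] ↔ index [151, 200].
151 + (1118.13−970.41)·(200−151)/(1274.28−970.41) = 151 + 147.72·49/303.87 ≈ 174.82, so AQI = 175.
Salt Lake City 786.11: bracket 692.77–970.40 → index 101–150; slope 49/277.63, offset 93.34.
AQI = 101 + 49/277.63·93.34 ≈ 117.47 ⇒ 117.
AQIs: Kraków=118, Cairo=378, Delhi=175, Salt Lake City=117. Cairo (378) − Delhi (175) = 203.

203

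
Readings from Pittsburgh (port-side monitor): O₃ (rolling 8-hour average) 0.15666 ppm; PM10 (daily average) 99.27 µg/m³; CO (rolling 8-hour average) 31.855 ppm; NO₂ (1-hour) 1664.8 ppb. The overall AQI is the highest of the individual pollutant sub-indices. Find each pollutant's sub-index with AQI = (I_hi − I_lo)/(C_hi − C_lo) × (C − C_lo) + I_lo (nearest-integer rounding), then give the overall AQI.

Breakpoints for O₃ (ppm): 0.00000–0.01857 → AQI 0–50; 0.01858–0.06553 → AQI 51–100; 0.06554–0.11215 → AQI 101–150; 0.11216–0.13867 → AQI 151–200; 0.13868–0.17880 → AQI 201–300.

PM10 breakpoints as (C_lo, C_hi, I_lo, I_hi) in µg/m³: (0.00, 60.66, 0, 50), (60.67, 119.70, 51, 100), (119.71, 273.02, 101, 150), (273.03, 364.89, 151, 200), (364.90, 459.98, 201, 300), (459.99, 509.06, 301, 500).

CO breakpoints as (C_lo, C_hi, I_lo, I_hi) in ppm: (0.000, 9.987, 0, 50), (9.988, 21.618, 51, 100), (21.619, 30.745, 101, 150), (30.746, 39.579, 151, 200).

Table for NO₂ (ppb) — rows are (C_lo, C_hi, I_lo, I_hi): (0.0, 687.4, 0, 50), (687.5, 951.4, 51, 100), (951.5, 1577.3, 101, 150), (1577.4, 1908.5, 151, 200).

245

O₃ 0.15666: bracket 0.13868–0.17880 → index 201–300; slope 99/0.04012, offset 0.01798.
AQI = 201 + 99/0.04012·0.01798 ≈ 245.37 ⇒ 245.
PM10: 99.27 lies in 60.67–119.70, so I_lo=51, I_hi=100, C_lo=60.67, C_hi=119.70.
(100−51)/(119.70−60.67) × (99.27−60.67) + 51 = 49/59.03 × 38.60 + 51 ≈ 83.04 → 83.
CO: 31.855 lies in 30.746–39.579, so I_lo=151, I_hi=200, C_lo=30.746, C_hi=39.579.
(200−151)/(39.579−30.746) × (31.855−30.746) + 151 = 49/8.833 × 1.109 + 151 ≈ 157.15 → 157.
NO₂: 1664.8 lies in 1577.4–1908.5, so I_lo=151, I_hi=200, C_lo=1577.4, C_hi=1908.5.
(200−151)/(1908.5−1577.4) × (1664.8−1577.4) + 151 = 49/331.1 × 87.4 + 151 ≈ 163.93 → 164.
Sub-indices: O₃→245, PM10→83, CO→157, NO₂→164. Overall AQI = max = 245; dominant pollutant is O₃.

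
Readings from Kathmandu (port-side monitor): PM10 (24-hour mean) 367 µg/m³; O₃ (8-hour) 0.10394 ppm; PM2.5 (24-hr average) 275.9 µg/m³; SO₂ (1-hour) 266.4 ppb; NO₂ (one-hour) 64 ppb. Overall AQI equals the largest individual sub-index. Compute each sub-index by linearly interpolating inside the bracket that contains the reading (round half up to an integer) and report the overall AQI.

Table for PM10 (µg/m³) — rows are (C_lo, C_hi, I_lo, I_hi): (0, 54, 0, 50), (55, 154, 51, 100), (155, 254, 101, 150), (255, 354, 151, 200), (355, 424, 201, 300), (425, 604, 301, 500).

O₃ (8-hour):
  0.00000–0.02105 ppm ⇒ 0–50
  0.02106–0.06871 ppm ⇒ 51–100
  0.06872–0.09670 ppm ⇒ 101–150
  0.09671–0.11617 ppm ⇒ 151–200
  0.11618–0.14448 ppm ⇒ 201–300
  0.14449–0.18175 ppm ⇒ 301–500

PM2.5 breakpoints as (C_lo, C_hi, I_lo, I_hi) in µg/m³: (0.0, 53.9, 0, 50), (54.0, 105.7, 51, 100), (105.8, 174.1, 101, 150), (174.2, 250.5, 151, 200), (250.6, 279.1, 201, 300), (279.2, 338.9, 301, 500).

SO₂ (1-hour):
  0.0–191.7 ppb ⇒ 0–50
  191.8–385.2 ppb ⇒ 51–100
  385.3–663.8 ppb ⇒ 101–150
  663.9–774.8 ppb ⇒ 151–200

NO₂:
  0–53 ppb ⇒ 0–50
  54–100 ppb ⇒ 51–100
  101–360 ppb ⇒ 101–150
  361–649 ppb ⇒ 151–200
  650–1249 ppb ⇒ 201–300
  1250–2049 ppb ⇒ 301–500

289

PM10: 367 lies in 355–424, so I_lo=201, I_hi=300, C_lo=355, C_hi=424.
(300−201)/(424−355) × (367−355) + 201 = 99/69 × 12 + 201 ≈ 218.22 → 218.
O₃: 0.10394 lies in 0.09671–0.11617, so I_lo=151, I_hi=200, C_lo=0.09671, C_hi=0.11617.
(200−151)/(0.11617−0.09671) × (0.10394−0.09671) + 151 = 49/0.01946 × 0.00723 + 151 ≈ 169.21 → 169.
PM2.5 275.9: bracket 250.6–279.1 → index 201–300; slope 99/28.5, offset 25.3.
AQI = 201 + 99/28.5·25.3 ≈ 288.88 ⇒ 289.
SO₂: 266.4 lies in 191.8–385.2, so I_lo=51, I_hi=100, C_lo=191.8, C_hi=385.2.
(100−51)/(385.2−191.8) × (266.4−191.8) + 51 = 49/193.4 × 74.6 + 51 ≈ 69.90 → 70.
NO₂ 64: bracket 54–100 → index 51–100; slope 49/46, offset 10.
AQI = 51 + 49/46·10 ≈ 61.65 ⇒ 62.
Sub-indices: PM10→218, O₃→169, PM2.5→289, SO₂→70, NO₂→62. Overall AQI = max = 289; dominant pollutant is PM2.5.
AQI 289: Very Unhealthy.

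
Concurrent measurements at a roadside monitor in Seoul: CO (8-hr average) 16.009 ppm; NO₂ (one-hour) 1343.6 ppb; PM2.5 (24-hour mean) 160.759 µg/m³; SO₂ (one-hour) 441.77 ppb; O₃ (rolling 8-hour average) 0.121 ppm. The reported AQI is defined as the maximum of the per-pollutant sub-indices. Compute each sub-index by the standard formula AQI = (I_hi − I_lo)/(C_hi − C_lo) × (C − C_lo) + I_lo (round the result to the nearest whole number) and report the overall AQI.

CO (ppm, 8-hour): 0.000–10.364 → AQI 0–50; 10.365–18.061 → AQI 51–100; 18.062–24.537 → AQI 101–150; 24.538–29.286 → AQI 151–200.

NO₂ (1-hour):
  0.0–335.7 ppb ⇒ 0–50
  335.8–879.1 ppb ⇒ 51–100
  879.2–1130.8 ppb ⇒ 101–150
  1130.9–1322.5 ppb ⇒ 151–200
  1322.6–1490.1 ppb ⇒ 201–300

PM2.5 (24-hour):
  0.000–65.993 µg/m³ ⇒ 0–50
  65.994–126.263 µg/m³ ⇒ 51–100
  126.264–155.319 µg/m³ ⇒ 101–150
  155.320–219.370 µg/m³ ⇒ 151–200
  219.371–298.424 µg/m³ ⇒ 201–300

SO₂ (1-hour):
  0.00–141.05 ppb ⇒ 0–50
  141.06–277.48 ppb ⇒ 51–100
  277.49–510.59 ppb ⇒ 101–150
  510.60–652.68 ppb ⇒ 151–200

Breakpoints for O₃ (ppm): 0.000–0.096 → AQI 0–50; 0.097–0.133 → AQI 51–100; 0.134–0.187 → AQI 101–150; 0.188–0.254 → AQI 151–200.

213

CO: row 10.365–18.061 (AQI 51–100). (100−51)·(16.009−10.365)/(18.061−10.365) + 51 = 49·5.644/7.696 + 51 ≈ 86.94 → 87.
NO₂: 1343.6 ∈ [1322.6, 1490.1] ↔ index [201, 300].
201 + (1343.6−1322.6)·(300−201)/(1490.1−1322.6) = 201 + 21.0·99/167.5 ≈ 213.41, so AQI = 213.
PM2.5: row 155.320–219.370 (AQI 151–200). (200−151)·(160.759−155.320)/(219.370−155.320) + 151 = 49·5.439/64.050 + 151 ≈ 155.16 → 155.
SO₂ 441.77: bracket 277.49–510.59 → index 101–150; slope 49/233.10, offset 164.28.
AQI = 101 + 49/233.10·164.28 ≈ 135.53 ⇒ 136.
O₃ 0.121: bracket 0.097–0.133 → index 51–100; slope 49/0.036, offset 0.024.
AQI = 51 + 49/0.036·0.024 ≈ 83.67 ⇒ 84.
Sub-indices: CO→87, NO₂→213, PM2.5→155, SO₂→136, O₃→84. Overall AQI = max = 213; dominant pollutant is NO₂.
AQI 213: Very Unhealthy.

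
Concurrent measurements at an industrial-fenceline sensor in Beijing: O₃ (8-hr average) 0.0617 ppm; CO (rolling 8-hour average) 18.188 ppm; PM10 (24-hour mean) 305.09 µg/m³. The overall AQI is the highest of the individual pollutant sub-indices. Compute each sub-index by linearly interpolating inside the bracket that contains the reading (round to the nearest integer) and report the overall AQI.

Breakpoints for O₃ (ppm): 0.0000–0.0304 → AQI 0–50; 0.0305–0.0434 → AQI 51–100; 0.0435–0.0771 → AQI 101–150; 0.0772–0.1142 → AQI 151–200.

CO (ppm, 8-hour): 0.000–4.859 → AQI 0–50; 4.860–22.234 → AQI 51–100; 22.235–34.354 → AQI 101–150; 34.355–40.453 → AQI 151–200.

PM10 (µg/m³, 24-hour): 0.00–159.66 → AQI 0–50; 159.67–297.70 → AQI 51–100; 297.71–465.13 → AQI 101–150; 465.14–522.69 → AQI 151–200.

O₃ 0.0617: bracket 0.0435–0.0771 → index 101–150; slope 49/0.0336, offset 0.0182.
AQI = 101 + 49/0.0336·0.0182 ≈ 127.54 ⇒ 128.
CO: 18.188 ∈ [4.860, 22.234] ↔ index [51, 100].
51 + (18.188−4.860)·(100−51)/(22.234−4.860) = 51 + 13.328·49/17.374 ≈ 88.59, so AQI = 89.
PM10: row 297.71–465.13 (AQI 101–150). (150−101)·(305.09−297.71)/(465.13−297.71) + 101 = 49·7.38/167.42 + 101 ≈ 103.16 → 103.
Sub-indices: O₃→128, CO→89, PM10→103. Overall AQI = max = 128; dominant pollutant is O₃.
AQI 128: Unhealthy for Sensitive Groups.

128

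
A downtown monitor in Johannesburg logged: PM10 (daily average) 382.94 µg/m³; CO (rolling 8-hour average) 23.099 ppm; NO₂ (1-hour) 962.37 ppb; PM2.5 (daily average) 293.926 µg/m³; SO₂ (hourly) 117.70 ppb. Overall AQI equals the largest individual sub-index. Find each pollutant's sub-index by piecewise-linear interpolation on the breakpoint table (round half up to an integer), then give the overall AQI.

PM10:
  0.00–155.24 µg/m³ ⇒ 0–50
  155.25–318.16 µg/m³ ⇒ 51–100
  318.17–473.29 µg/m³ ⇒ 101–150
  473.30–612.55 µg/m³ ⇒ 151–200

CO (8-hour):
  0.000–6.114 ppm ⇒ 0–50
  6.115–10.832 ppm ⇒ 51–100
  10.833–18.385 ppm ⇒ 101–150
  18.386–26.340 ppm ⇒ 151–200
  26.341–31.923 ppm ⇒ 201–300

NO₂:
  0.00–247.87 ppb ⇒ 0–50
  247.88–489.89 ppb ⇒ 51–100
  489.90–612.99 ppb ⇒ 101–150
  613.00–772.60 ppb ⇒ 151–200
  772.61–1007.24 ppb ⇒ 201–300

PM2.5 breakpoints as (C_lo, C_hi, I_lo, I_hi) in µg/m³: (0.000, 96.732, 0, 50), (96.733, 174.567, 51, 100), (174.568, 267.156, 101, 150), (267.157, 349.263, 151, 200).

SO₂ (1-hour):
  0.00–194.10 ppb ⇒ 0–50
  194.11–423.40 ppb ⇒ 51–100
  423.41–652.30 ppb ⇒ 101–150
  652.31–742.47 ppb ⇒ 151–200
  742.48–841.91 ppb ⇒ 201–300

281

PM10: row 318.17–473.29 (AQI 101–150). (150−101)·(382.94−318.17)/(473.29−318.17) + 101 = 49·64.77/155.12 + 101 ≈ 121.46 → 121.
CO: 23.099 lies in 18.386–26.340, so I_lo=151, I_hi=200, C_lo=18.386, C_hi=26.340.
(200−151)/(26.340−18.386) × (23.099−18.386) + 151 = 49/7.954 × 4.713 + 151 ≈ 180.03 → 180.
NO₂: 962.37 lies in 772.61–1007.24, so I_lo=201, I_hi=300, C_lo=772.61, C_hi=1007.24.
(300−201)/(1007.24−772.61) × (962.37−772.61) + 201 = 99/234.63 × 189.76 + 201 ≈ 281.07 → 281.
PM2.5 293.926: bracket 267.157–349.263 → index 151–200; slope 49/82.106, offset 26.769.
AQI = 151 + 49/82.106·26.769 ≈ 166.98 ⇒ 167.
SO₂: row 0.00–194.10 (AQI 0–50). (50−0)·(117.70−0.00)/(194.10−0.00) + 0 = 50·117.70/194.10 + 0 ≈ 30.32 → 30.
Sub-indices: PM10→121, CO→180, NO₂→281, PM2.5→167, SO₂→30. Overall AQI = max = 281; dominant pollutant is NO₂.
AQI 281: Very Unhealthy.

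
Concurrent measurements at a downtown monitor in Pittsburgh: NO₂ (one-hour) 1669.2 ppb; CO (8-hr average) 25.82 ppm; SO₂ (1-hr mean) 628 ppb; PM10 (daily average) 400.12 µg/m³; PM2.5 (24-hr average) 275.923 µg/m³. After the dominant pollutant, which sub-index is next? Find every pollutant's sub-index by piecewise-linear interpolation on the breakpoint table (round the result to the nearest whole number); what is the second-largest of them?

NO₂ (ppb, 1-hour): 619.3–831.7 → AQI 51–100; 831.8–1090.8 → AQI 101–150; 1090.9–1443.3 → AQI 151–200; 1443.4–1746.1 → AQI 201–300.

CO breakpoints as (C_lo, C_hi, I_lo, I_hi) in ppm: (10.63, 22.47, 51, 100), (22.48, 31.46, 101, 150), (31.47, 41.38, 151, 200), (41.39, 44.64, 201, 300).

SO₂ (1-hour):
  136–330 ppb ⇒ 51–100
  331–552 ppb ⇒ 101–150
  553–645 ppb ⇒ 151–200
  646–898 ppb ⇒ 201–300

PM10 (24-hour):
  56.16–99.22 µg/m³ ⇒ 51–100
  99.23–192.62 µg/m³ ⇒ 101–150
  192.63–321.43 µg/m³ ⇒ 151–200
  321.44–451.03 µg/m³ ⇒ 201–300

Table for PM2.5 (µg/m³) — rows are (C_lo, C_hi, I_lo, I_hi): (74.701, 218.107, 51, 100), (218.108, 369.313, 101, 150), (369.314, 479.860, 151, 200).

NO₂: 1669.2 ∈ [1443.4, 1746.1] ↔ index [201, 300].
201 + (1669.2−1443.4)·(300−201)/(1746.1−1443.4) = 201 + 225.8·99/302.7 ≈ 274.85, so AQI = 275.
CO 25.82: bracket 22.48–31.46 → index 101–150; slope 49/8.98, offset 3.34.
AQI = 101 + 49/8.98·3.34 ≈ 119.22 ⇒ 119.
SO₂: 628 lies in 553–645, so I_lo=151, I_hi=200, C_lo=553, C_hi=645.
(200−151)/(645−553) × (628−553) + 151 = 49/92 × 75 + 151 ≈ 190.95 → 191.
PM10: 400.12 lies in 321.44–451.03, so I_lo=201, I_hi=300, C_lo=321.44, C_hi=451.03.
(300−201)/(451.03−321.44) × (400.12−321.44) + 201 = 99/129.59 × 78.68 + 201 ≈ 261.11 → 261.
PM2.5: 275.923 lies in 218.108–369.313, so I_lo=101, I_hi=150, C_lo=218.108, C_hi=369.313.
(150−101)/(369.313−218.108) × (275.923−218.108) + 101 = 49/151.205 × 57.815 + 101 ≈ 119.74 → 120.
Sub-indices: NO₂→275, CO→119, SO₂→191, PM10→261, PM2.5→120. Ranked high→low: 275, 261, 191, 120, 119. Second-highest sub-index = 261.

261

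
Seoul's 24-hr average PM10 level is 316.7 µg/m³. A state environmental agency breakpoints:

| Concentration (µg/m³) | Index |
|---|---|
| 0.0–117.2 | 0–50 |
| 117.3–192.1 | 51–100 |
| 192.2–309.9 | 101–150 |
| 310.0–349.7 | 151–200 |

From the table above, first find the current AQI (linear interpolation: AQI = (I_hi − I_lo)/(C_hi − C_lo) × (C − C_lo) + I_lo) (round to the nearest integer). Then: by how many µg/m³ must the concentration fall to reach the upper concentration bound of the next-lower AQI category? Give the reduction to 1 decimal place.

PM10: 316.7 lies in 310.0–349.7, so I_lo=151, I_hi=200, C_lo=310.0, C_hi=349.7.
(200−151)/(349.7−310.0) × (316.7−310.0) + 151 = 49/39.7 × 6.7 + 151 ≈ 159.27 → 159.
Current AQI 159 is in the Unhealthy range (151–200). The next-lower category tops out at AQI 150, whose upper concentration bound is 309.9 µg/m³.
Reduction needed = 316.7 − 309.9 = 6.8 µg/m³.

6.8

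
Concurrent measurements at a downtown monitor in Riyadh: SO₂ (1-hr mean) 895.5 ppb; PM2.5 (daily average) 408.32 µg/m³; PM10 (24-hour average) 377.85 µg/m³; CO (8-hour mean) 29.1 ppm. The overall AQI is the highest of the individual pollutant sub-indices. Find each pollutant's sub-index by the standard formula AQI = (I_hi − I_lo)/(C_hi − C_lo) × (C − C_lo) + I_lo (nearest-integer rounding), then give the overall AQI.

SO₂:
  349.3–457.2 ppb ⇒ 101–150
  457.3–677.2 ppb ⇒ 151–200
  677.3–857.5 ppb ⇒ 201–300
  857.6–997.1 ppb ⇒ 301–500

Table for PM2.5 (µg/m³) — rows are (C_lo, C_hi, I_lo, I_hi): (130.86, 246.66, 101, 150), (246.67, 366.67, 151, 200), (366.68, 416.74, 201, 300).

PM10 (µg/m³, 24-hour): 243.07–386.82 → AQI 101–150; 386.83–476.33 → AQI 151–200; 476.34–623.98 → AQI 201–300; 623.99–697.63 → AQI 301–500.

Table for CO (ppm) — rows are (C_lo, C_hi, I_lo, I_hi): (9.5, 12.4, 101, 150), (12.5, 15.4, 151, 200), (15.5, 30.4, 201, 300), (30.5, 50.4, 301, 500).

SO₂: 895.5 ∈ [857.6, 997.1] ↔ index [301, 500].
301 + (895.5−857.6)·(500−301)/(997.1−857.6) = 301 + 37.9·199/139.5 ≈ 355.07, so AQI = 355.
PM2.5: row 366.68–416.74 (AQI 201–300). (300−201)·(408.32−366.68)/(416.74−366.68) + 201 = 99·41.64/50.06 + 201 ≈ 283.35 → 283.
PM10: 377.85 lies in 243.07–386.82, so I_lo=101, I_hi=150, C_lo=243.07, C_hi=386.82.
(150−101)/(386.82−243.07) × (377.85−243.07) + 101 = 49/143.75 × 134.78 + 101 ≈ 146.94 → 147.
CO 29.1: bracket 15.5–30.4 → index 201–300; slope 99/14.9, offset 13.6.
AQI = 201 + 99/14.9·13.6 ≈ 291.36 ⇒ 291.
Sub-indices: SO₂→355, PM2.5→283, PM10→147, CO→291. Overall AQI = max = 355; dominant pollutant is SO₂.

355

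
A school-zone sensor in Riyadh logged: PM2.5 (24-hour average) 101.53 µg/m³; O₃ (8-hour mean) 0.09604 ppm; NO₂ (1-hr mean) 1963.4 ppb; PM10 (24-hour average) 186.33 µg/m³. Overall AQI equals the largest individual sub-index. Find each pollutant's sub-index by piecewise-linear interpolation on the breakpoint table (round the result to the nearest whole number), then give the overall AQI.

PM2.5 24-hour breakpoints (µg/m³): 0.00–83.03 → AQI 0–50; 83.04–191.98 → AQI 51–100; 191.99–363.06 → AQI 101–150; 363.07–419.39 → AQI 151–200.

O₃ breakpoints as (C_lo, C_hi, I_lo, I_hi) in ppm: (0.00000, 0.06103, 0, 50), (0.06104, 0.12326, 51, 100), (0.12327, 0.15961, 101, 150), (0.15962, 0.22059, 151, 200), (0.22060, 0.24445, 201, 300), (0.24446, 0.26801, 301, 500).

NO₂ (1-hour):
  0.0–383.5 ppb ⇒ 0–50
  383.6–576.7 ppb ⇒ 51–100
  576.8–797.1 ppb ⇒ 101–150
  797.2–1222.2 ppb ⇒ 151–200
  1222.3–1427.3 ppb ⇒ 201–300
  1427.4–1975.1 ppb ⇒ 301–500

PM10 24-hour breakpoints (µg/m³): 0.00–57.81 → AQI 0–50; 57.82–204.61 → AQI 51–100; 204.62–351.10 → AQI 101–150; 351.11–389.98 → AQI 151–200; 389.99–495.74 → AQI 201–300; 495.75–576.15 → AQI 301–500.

PM2.5: row 83.04–191.98 (AQI 51–100). (100−51)·(101.53−83.04)/(191.98−83.04) + 51 = 49·18.49/108.94 + 51 ≈ 59.32 → 59.
O₃: 0.09604 ∈ [0.06104, 0.12326] ↔ index [51, 100].
51 + (0.09604−0.06104)·(100−51)/(0.12326−0.06104) = 51 + 0.03500·49/0.06222 ≈ 78.56, so AQI = 79.
NO₂: 1963.4 ∈ [1427.4, 1975.1] ↔ index [301, 500].
301 + (1963.4−1427.4)·(500−301)/(1975.1−1427.4) = 301 + 536.0·199/547.7 ≈ 495.75, so AQI = 496.
PM10: row 57.82–204.61 (AQI 51–100). (100−51)·(186.33−57.82)/(204.61−57.82) + 51 = 49·128.51/146.79 + 51 ≈ 93.90 → 94.
Sub-indices: PM2.5→59, O₃→79, NO₂→496, PM10→94. Overall AQI = max = 496; dominant pollutant is NO₂.

496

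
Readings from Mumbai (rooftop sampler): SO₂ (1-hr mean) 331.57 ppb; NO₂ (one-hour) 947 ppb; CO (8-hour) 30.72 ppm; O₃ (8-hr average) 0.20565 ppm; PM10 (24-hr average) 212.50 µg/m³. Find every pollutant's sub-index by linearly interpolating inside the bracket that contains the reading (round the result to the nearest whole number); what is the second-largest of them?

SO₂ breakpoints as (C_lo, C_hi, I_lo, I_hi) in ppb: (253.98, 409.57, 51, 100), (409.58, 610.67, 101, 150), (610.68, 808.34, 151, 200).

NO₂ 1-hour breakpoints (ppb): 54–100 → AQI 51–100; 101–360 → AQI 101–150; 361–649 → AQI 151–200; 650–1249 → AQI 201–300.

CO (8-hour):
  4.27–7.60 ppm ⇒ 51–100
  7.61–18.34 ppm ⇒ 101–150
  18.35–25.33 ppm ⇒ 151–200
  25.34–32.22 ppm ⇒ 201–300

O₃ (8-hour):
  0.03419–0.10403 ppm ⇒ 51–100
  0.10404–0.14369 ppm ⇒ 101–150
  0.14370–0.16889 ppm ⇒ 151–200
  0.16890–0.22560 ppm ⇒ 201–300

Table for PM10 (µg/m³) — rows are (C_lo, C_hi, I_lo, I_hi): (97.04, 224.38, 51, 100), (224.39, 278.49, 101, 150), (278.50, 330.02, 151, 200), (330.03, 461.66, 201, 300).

SO₂: row 253.98–409.57 (AQI 51–100). (100−51)·(331.57−253.98)/(409.57−253.98) + 51 = 49·77.59/155.59 + 51 ≈ 75.44 → 75.
NO₂ 947: bracket 650–1249 → index 201–300; slope 99/599, offset 297.
AQI = 201 + 99/599·297 ≈ 250.09 ⇒ 250.
CO 30.72: bracket 25.34–32.22 → index 201–300; slope 99/6.88, offset 5.38.
AQI = 201 + 99/6.88·5.38 ≈ 278.42 ⇒ 278.
O₃: row 0.16890–0.22560 (AQI 201–300). (300−201)·(0.20565−0.16890)/(0.22560−0.16890) + 201 = 99·0.03675/0.05670 + 201 ≈ 265.17 → 265.
PM10 212.50: bracket 97.04–224.38 → index 51–100; slope 49/127.34, offset 115.46.
AQI = 51 + 49/127.34·115.46 ≈ 95.43 ⇒ 95.
Sub-indices: SO₂→75, NO₂→250, CO→278, O₃→265, PM10→95. Ranked high→low: 278, 265, 250, 95, 75. Second-highest sub-index = 265.

265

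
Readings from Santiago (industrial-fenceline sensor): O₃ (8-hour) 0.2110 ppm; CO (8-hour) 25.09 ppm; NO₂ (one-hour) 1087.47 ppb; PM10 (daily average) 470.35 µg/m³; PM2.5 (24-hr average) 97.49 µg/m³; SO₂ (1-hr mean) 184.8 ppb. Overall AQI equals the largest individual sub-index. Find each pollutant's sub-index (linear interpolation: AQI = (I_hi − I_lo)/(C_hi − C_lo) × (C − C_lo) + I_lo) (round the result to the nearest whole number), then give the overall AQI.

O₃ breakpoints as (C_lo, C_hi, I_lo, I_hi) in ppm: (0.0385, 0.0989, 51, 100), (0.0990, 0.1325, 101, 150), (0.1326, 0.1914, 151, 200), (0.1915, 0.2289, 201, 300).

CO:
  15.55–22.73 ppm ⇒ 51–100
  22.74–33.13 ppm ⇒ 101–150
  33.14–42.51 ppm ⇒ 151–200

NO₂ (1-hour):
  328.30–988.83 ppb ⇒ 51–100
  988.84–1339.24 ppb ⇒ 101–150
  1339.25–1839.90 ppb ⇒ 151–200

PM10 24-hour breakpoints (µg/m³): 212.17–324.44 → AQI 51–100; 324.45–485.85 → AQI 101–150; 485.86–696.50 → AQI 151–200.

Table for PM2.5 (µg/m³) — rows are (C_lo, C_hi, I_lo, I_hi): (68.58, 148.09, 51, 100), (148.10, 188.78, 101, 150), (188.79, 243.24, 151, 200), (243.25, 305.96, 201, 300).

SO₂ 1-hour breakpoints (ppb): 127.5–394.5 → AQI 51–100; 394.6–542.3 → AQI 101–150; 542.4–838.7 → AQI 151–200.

253

O₃: 0.2110 lies in 0.1915–0.2289, so I_lo=201, I_hi=300, C_lo=0.1915, C_hi=0.2289.
(300−201)/(0.2289−0.1915) × (0.2110−0.1915) + 201 = 99/0.0374 × 0.0195 + 201 ≈ 252.62 → 253.
CO: 25.09 lies in 22.74–33.13, so I_lo=101, I_hi=150, C_lo=22.74, C_hi=33.13.
(150−101)/(33.13−22.74) × (25.09−22.74) + 101 = 49/10.39 × 2.35 + 101 ≈ 112.08 → 112.
NO₂: 1087.47 lies in 988.84–1339.24, so I_lo=101, I_hi=150, C_lo=988.84, C_hi=1339.24.
(150−101)/(1339.24−988.84) × (1087.47−988.84) + 101 = 49/350.40 × 98.63 + 101 ≈ 114.79 → 115.
PM10: 470.35 ∈ [324.45, 485.85] ↔ index [101, 150].
101 + (470.35−324.45)·(150−101)/(485.85−324.45) = 101 + 145.90·49/161.40 ≈ 145.29, so AQI = 145.
PM2.5 97.49: bracket 68.58–148.09 → index 51–100; slope 49/79.51, offset 28.91.
AQI = 51 + 49/79.51·28.91 ≈ 68.82 ⇒ 69.
SO₂ 184.8: bracket 127.5–394.5 → index 51–100; slope 49/267.0, offset 57.3.
AQI = 51 + 49/267.0·57.3 ≈ 61.52 ⇒ 62.
Sub-indices: O₃→253, CO→112, NO₂→115, PM10→145, PM2.5→69, SO₂→62. Overall AQI = max = 253; dominant pollutant is O₃.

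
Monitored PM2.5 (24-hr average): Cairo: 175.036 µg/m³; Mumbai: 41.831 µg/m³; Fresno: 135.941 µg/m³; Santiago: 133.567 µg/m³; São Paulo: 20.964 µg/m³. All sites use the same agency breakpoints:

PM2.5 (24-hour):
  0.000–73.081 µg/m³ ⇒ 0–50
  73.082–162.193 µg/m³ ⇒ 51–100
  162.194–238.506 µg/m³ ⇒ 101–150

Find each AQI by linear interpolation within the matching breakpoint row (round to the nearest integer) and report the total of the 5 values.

Cairo: 175.036 lies in 162.194–238.506, so I_lo=101, I_hi=150, C_lo=162.194, C_hi=238.506.
(150−101)/(238.506−162.194) × (175.036−162.194) + 101 = 49/76.312 × 12.842 + 101 ≈ 109.25 → 109.
Mumbai: 41.831 ∈ [0.000, 73.081] ↔ index [0, 50].
0 + (41.831−0.000)·(50−0)/(73.081−0.000) = 0 + 41.831·50/73.081 ≈ 28.62, so AQI = 29.
Fresno 135.941: bracket 73.082–162.193 → index 51–100; slope 49/89.111, offset 62.859.
AQI = 51 + 49/89.111·62.859 ≈ 85.56 ⇒ 86.
Santiago: 133.567 lies in 73.082–162.193, so I_lo=51, I_hi=100, C_lo=73.082, C_hi=162.193.
(100−51)/(162.193−73.082) × (133.567−73.082) + 51 = 49/89.111 × 60.485 + 51 ≈ 84.26 → 84.
São Paulo: 20.964 lies in 0.000–73.081, so I_lo=0, I_hi=50, C_lo=0.000, C_hi=73.081.
(50−0)/(73.081−0.000) × (20.964−0.000) + 0 = 50/73.081 × 20.964 + 0 ≈ 14.34 → 14.
AQIs: Cairo=109, Mumbai=29, Fresno=86, Santiago=84, São Paulo=14. Sum = 109 + 29 + 86 + 84 + 14 = 322.

322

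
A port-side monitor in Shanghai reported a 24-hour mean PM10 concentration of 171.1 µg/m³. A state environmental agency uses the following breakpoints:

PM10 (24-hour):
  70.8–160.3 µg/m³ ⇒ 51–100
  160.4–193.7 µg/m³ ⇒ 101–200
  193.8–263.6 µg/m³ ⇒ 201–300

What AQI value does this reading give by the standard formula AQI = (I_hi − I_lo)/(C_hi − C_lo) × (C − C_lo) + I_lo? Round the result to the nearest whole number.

133

PM10 171.1: bracket 160.4–193.7 → index 101–200; slope 99/33.3, offset 10.7.
AQI = 101 + 99/33.3·10.7 ≈ 132.81 ⇒ 133.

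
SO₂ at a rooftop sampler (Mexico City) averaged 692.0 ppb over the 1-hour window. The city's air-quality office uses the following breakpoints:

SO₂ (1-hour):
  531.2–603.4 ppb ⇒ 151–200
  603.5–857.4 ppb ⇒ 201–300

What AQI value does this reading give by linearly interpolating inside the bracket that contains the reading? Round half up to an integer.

236

SO₂: 692.0 lies in 603.5–857.4, so I_lo=201, I_hi=300, C_lo=603.5, C_hi=857.4.
(300−201)/(857.4−603.5) × (692.0−603.5) + 201 = 99/253.9 × 88.5 + 201 ≈ 235.51 → 236.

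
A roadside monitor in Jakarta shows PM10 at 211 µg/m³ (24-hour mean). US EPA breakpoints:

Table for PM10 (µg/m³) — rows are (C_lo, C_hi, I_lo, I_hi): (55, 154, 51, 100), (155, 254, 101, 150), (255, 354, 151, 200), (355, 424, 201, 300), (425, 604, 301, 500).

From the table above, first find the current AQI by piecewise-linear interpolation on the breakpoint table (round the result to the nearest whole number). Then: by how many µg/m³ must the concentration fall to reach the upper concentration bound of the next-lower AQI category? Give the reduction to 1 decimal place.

PM10: row 155–254 (AQI 101–150). (150−101)·(211−155)/(254−155) + 101 = 49·56/99 + 101 ≈ 128.72 → 129.
Current AQI 129 is in the Unhealthy for Sensitive Groups range (101–150). The next-lower category tops out at AQI 100, whose upper concentration bound is 154 µg/m³.
Reduction needed = 211 − 154 = 57.0 µg/m³.

57.0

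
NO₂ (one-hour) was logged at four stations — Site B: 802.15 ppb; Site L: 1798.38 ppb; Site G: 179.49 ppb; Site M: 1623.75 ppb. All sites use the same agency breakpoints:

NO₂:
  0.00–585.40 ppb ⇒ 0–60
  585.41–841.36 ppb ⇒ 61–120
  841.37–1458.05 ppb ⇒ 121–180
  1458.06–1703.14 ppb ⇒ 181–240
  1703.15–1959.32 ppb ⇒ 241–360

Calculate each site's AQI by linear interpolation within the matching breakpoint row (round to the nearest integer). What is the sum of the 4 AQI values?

Site B: row 585.41–841.36 (AQI 61–120). (120−61)·(802.15−585.41)/(841.36−585.41) + 61 = 59·216.74/255.95 + 61 ≈ 110.96 → 111.
Site L 1798.38: bracket 1703.15–1959.32 → index 241–360; slope 119/256.17, offset 95.23.
AQI = 241 + 119/256.17·95.23 ≈ 285.24 ⇒ 285.
Site G: 179.49 lies in 0.00–585.40, so I_lo=0, I_hi=60, C_lo=0.00, C_hi=585.40.
(60−0)/(585.40−0.00) × (179.49−0.00) + 0 = 60/585.40 × 179.49 + 0 ≈ 18.40 → 18.
Site M 1623.75: bracket 1458.06–1703.14 → index 181–240; slope 59/245.08, offset 165.69.
AQI = 181 + 59/245.08·165.69 ≈ 220.89 ⇒ 221.
AQIs: Site B=111, Site L=285, Site G=18, Site M=221. Sum = 111 + 285 + 18 + 221 = 635.

635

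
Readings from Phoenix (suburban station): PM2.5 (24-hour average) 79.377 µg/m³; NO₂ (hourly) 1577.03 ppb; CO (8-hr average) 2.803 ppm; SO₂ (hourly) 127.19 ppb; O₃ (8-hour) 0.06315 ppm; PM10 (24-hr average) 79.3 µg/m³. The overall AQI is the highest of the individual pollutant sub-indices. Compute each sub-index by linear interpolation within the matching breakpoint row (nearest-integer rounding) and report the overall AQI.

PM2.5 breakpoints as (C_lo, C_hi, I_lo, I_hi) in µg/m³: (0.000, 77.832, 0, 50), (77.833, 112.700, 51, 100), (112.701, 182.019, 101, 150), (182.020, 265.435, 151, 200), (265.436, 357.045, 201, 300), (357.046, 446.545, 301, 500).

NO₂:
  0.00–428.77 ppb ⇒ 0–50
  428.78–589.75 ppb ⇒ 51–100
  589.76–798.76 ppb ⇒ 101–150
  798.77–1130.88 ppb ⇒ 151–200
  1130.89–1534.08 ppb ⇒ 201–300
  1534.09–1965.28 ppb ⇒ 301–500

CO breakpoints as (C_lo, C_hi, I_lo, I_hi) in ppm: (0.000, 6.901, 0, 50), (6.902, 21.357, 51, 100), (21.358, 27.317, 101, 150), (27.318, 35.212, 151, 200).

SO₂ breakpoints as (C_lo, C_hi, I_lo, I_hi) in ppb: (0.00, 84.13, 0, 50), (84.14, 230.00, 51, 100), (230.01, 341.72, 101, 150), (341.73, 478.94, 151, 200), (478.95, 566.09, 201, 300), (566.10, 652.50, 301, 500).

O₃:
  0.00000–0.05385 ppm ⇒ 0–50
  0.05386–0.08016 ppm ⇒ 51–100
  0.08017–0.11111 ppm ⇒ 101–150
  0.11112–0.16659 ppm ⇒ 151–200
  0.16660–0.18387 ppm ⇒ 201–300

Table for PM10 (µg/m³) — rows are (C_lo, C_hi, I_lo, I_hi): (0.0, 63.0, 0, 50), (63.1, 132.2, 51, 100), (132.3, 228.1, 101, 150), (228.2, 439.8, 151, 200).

PM2.5: 79.377 ∈ [77.833, 112.700] ↔ index [51, 100].
51 + (79.377−77.833)·(100−51)/(112.700−77.833) = 51 + 1.544·49/34.867 ≈ 53.17, so AQI = 53.
NO₂: 1577.03 lies in 1534.09–1965.28, so I_lo=301, I_hi=500, C_lo=1534.09, C_hi=1965.28.
(500−301)/(1965.28−1534.09) × (1577.03−1534.09) + 301 = 199/431.19 × 42.94 + 301 ≈ 320.82 → 321.
CO: 2.803 ∈ [0.000, 6.901] ↔ index [0, 50].
0 + (2.803−0.000)·(50−0)/(6.901−0.000) = 0 + 2.803·50/6.901 ≈ 20.31, so AQI = 20.
SO₂: 127.19 lies in 84.14–230.00, so I_lo=51, I_hi=100, C_lo=84.14, C_hi=230.00.
(100−51)/(230.00−84.14) × (127.19−84.14) + 51 = 49/145.86 × 43.05 + 51 ≈ 65.46 → 65.
O₃ 0.06315: bracket 0.05386–0.08016 → index 51–100; slope 49/0.02630, offset 0.00929.
AQI = 51 + 49/0.02630·0.00929 ≈ 68.31 ⇒ 68.
PM10: 79.3 lies in 63.1–132.2, so I_lo=51, I_hi=100, C_lo=63.1, C_hi=132.2.
(100−51)/(132.2−63.1) × (79.3−63.1) + 51 = 49/69.1 × 16.2 + 51 ≈ 62.49 → 62.
Sub-indices: PM2.5→53, NO₂→321, CO→20, SO₂→65, O₃→68, PM10→62. Overall AQI = max = 321; dominant pollutant is NO₂.

321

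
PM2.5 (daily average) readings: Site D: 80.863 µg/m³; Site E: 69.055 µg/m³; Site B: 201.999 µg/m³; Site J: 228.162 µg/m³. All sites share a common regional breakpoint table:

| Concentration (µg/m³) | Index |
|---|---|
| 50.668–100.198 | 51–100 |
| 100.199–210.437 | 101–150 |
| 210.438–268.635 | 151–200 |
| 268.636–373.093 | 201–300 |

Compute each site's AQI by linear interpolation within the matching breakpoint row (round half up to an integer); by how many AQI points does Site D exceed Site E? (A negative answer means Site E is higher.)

12

Site D: 80.863 lies in 50.668–100.198, so I_lo=51, I_hi=100, C_lo=50.668, C_hi=100.198.
(100−51)/(100.198−50.668) × (80.863−50.668) + 51 = 49/49.530 × 30.195 + 51 ≈ 80.87 → 81.
Site E: 69.055 lies in 50.668–100.198, so I_lo=51, I_hi=100, C_lo=50.668, C_hi=100.198.
(100−51)/(100.198−50.668) × (69.055−50.668) + 51 = 49/49.530 × 18.387 + 51 ≈ 69.19 → 69.
Site B: 201.999 ∈ [100.199, 210.437] ↔ index [101, 150].
101 + (201.999−100.199)·(150−101)/(210.437−100.199) = 101 + 101.800·49/110.238 ≈ 146.25, so AQI = 146.
Site J: 228.162 ∈ [210.438, 268.635] ↔ index [151, 200].
151 + (228.162−210.438)·(200−151)/(268.635−210.438) = 151 + 17.724·49/58.197 ≈ 165.92, so AQI = 166.
AQIs: Site D=81, Site E=69, Site B=146, Site J=166. Site D (81) − Site E (69) = 12.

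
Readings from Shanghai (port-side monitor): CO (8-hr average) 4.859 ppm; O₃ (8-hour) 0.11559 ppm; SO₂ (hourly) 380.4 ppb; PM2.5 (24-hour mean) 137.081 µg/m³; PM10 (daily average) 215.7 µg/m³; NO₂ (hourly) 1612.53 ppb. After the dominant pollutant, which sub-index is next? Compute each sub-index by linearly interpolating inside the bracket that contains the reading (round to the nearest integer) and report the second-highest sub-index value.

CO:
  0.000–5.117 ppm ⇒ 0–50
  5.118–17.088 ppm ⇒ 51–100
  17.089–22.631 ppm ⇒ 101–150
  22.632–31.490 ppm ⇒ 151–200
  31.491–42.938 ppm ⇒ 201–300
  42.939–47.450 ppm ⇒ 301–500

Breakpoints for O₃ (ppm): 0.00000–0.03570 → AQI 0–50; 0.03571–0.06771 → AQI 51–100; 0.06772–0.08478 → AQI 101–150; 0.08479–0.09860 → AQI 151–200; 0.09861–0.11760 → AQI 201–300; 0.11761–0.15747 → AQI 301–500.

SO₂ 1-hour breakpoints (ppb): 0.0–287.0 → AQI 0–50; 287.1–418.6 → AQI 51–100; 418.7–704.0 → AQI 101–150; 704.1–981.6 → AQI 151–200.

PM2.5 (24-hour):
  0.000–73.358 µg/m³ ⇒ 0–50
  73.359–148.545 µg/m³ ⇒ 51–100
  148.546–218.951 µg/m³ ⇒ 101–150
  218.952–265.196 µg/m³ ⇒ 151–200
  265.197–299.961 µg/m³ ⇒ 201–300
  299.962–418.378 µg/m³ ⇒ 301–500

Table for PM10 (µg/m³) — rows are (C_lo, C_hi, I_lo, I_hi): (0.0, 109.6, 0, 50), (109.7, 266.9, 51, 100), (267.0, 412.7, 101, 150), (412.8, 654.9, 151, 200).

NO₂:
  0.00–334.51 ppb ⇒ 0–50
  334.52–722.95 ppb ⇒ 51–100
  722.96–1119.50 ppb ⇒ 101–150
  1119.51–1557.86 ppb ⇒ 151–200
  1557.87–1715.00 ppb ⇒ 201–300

CO: 4.859 ∈ [0.000, 5.117] ↔ index [0, 50].
0 + (4.859−0.000)·(50−0)/(5.117−0.000) = 0 + 4.859·50/5.117 ≈ 47.48, so AQI = 47.
O₃: row 0.09861–0.11760 (AQI 201–300). (300−201)·(0.11559−0.09861)/(0.11760−0.09861) + 201 = 99·0.01698/0.01899 + 201 ≈ 289.52 → 290.
SO₂: 380.4 lies in 287.1–418.6, so I_lo=51, I_hi=100, C_lo=287.1, C_hi=418.6.
(100−51)/(418.6−287.1) × (380.4−287.1) + 51 = 49/131.5 × 93.3 + 51 ≈ 85.77 → 86.
PM2.5: 137.081 lies in 73.359–148.545, so I_lo=51, I_hi=100, C_lo=73.359, C_hi=148.545.
(100−51)/(148.545−73.359) × (137.081−73.359) + 51 = 49/75.186 × 63.722 + 51 ≈ 92.53 → 93.
PM10: 215.7 ∈ [109.7, 266.9] ↔ index [51, 100].
51 + (215.7−109.7)·(100−51)/(266.9−109.7) = 51 + 106.0·49/157.2 ≈ 84.04, so AQI = 84.
NO₂ 1612.53: bracket 1557.87–1715.00 → index 201–300; slope 99/157.13, offset 54.66.
AQI = 201 + 99/157.13·54.66 ≈ 235.44 ⇒ 235.
Sub-indices: CO→47, O₃→290, SO₂→86, PM2.5→93, PM10→84, NO₂→235. Ranked high→low: 290, 235, 93, 86, 84, 47. Second-highest sub-index = 235.

235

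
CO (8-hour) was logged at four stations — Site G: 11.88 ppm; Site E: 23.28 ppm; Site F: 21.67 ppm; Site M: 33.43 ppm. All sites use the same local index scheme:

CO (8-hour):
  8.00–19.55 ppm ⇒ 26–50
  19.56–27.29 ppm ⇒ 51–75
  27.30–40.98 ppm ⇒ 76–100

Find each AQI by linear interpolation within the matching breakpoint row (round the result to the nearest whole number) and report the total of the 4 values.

Site G: 11.88 lies in 8.00–19.55, so I_lo=26, I_hi=50, C_lo=8.00, C_hi=19.55.
(50−26)/(19.55−8.00) × (11.88−8.00) + 26 = 24/11.55 × 3.88 + 26 ≈ 34.06 → 34.
Site E: 23.28 lies in 19.56–27.29, so I_lo=51, I_hi=75, C_lo=19.56, C_hi=27.29.
(75−51)/(27.29−19.56) × (23.28−19.56) + 51 = 24/7.73 × 3.72 + 51 ≈ 62.55 → 63.
Site F: 21.67 lies in 19.56–27.29, so I_lo=51, I_hi=75, C_lo=19.56, C_hi=27.29.
(75−51)/(27.29−19.56) × (21.67−19.56) + 51 = 24/7.73 × 2.11 + 51 ≈ 57.55 → 58.
Site M: 33.43 ∈ [27.30, 40.98] ↔ index [76, 100].
76 + (33.43−27.30)·(100−76)/(40.98−27.30) = 76 + 6.13·24/13.68 ≈ 86.75, so AQI = 87.
AQIs: Site G=34, Site E=63, Site F=58, Site M=87. Sum = 34 + 63 + 58 + 87 = 242.

242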